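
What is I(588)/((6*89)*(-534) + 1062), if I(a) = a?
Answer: -98/47349 ≈ -0.0020697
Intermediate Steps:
I(588)/((6*89)*(-534) + 1062) = 588/((6*89)*(-534) + 1062) = 588/(534*(-534) + 1062) = 588/(-285156 + 1062) = 588/(-284094) = 588*(-1/284094) = -98/47349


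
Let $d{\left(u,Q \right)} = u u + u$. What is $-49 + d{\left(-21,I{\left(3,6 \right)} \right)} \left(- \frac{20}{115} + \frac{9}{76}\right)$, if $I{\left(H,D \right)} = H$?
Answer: $- \frac{31598}{437} \approx -72.307$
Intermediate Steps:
$d{\left(u,Q \right)} = u + u^{2}$ ($d{\left(u,Q \right)} = u^{2} + u = u + u^{2}$)
$-49 + d{\left(-21,I{\left(3,6 \right)} \right)} \left(- \frac{20}{115} + \frac{9}{76}\right) = -49 + - 21 \left(1 - 21\right) \left(- \frac{20}{115} + \frac{9}{76}\right) = -49 + \left(-21\right) \left(-20\right) \left(\left(-20\right) \frac{1}{115} + 9 \cdot \frac{1}{76}\right) = -49 + 420 \left(- \frac{4}{23} + \frac{9}{76}\right) = -49 + 420 \left(- \frac{97}{1748}\right) = -49 - \frac{10185}{437} = - \frac{31598}{437}$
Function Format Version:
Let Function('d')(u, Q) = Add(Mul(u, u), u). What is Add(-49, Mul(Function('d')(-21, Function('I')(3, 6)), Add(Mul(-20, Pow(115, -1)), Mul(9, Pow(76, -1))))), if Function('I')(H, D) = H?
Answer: Rational(-31598, 437) ≈ -72.307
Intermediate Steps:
Function('d')(u, Q) = Add(u, Pow(u, 2)) (Function('d')(u, Q) = Add(Pow(u, 2), u) = Add(u, Pow(u, 2)))
Add(-49, Mul(Function('d')(-21, Function('I')(3, 6)), Add(Mul(-20, Pow(115, -1)), Mul(9, Pow(76, -1))))) = Add(-49, Mul(Mul(-21, Add(1, -21)), Add(Mul(-20, Pow(115, -1)), Mul(9, Pow(76, -1))))) = Add(-49, Mul(Mul(-21, -20), Add(Mul(-20, Rational(1, 115)), Mul(9, Rational(1, 76))))) = Add(-49, Mul(420, Add(Rational(-4, 23), Rational(9, 76)))) = Add(-49, Mul(420, Rational(-97, 1748))) = Add(-49, Rational(-10185, 437)) = Rational(-31598, 437)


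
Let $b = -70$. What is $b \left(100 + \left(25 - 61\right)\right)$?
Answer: $-4480$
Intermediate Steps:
$b \left(100 + \left(25 - 61\right)\right) = - 70 \left(100 + \left(25 - 61\right)\right) = - 70 \left(100 - 36\right) = \left(-70\right) 64 = -4480$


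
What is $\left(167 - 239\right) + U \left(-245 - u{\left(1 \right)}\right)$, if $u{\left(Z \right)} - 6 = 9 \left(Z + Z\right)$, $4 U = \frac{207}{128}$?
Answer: $- \frac{92547}{512} \approx -180.76$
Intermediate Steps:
$U = \frac{207}{512}$ ($U = \frac{207 \cdot \frac{1}{128}}{4} = \frac{1}{4} \cdot \frac{207}{128} = \frac{207}{512} \approx 0.4043$)
$u{\left(Z \right)} = 6 + 18 Z$ ($u{\left(Z \right)} = 6 + 9 \left(Z + Z\right) = 6 + 9 \cdot 2 Z = 6 + 18 Z$)
$\left(167 - 239\right) + U \left(-245 - u{\left(1 \right)}\right) = \left(167 - 239\right) + \frac{207 \left(-245 - \left(6 + 18 \cdot 1\right)\right)}{512} = -72 + \frac{207 \left(-245 - \left(6 + 18\right)\right)}{512} = -72 + \frac{207 \left(-245 - 24\right)}{512} = -72 + \frac{207}{512} \left(-269\right) = -72 - \frac{55683}{512} = - \frac{92547}{512}$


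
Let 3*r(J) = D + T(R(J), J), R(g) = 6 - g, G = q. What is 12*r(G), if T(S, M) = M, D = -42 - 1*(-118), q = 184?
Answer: 1040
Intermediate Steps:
G = 184
D = 76 (D = -42 + 118 = 76)
r(J) = 76/3 + J/3 (r(J) = (76 + J)/3 = 76/3 + J/3)
12*r(G) = 12*(76/3 + (⅓)*184) = 12*(76/3 + 184/3) = 12*(260/3) = 1040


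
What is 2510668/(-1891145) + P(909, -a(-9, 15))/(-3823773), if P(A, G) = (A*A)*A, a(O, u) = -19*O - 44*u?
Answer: -476673080905523/2410436396695 ≈ -197.75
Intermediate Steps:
a(O, u) = -44*u - 19*O
P(A, G) = A³ (P(A, G) = A²*A = A³)
2510668/(-1891145) + P(909, -a(-9, 15))/(-3823773) = 2510668/(-1891145) + 909³/(-3823773) = 2510668*(-1/1891145) + 751089429*(-1/3823773) = -2510668/1891145 - 250363143/1274591 = -476673080905523/2410436396695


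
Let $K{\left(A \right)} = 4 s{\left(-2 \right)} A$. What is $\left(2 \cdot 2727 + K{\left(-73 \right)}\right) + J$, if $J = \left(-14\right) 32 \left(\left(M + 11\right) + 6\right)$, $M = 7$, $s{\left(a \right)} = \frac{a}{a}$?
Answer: $-5590$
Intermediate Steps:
$s{\left(a \right)} = 1$
$K{\left(A \right)} = 4 A$ ($K{\left(A \right)} = 4 \cdot 1 A = 4 A$)
$J = -10752$ ($J = \left(-14\right) 32 \left(\left(7 + 11\right) + 6\right) = - 448 \left(18 + 6\right) = \left(-448\right) 24 = -10752$)
$\left(2 \cdot 2727 + K{\left(-73 \right)}\right) + J = \left(2 \cdot 2727 + 4 \left(-73\right)\right) - 10752 = \left(5454 - 292\right) - 10752 = 5162 - 10752 = -5590$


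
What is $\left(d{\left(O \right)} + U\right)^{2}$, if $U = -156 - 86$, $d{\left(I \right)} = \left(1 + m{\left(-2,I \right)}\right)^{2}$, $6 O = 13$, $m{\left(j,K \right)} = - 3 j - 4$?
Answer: $54289$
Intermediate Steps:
$m{\left(j,K \right)} = -4 - 3 j$
$O = \frac{13}{6}$ ($O = \frac{1}{6} \cdot 13 = \frac{13}{6} \approx 2.1667$)
$d{\left(I \right)} = 9$ ($d{\left(I \right)} = \left(1 - -2\right)^{2} = \left(1 + \left(-4 + 6\right)\right)^{2} = \left(1 + 2\right)^{2} = 3^{2} = 9$)
$U = -242$ ($U = -156 - 86 = -242$)
$\left(d{\left(O \right)} + U\right)^{2} = \left(9 - 242\right)^{2} = \left(-233\right)^{2} = 54289$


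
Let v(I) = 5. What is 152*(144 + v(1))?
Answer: 22648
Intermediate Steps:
152*(144 + v(1)) = 152*(144 + 5) = 152*149 = 22648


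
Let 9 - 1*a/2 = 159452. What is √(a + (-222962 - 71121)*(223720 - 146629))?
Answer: I*√22671471439 ≈ 1.5057e+5*I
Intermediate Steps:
a = -318886 (a = 18 - 2*159452 = 18 - 318904 = -318886)
√(a + (-222962 - 71121)*(223720 - 146629)) = √(-318886 + (-222962 - 71121)*(223720 - 146629)) = √(-318886 - 294083*77091) = √(-318886 - 22671152553) = √(-22671471439) = I*√22671471439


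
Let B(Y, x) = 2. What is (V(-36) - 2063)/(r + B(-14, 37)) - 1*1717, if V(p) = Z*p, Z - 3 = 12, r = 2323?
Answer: -3994628/2325 ≈ -1718.1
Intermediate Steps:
Z = 15 (Z = 3 + 12 = 15)
V(p) = 15*p
(V(-36) - 2063)/(r + B(-14, 37)) - 1*1717 = (15*(-36) - 2063)/(2323 + 2) - 1*1717 = (-540 - 2063)/2325 - 1717 = -2603*1/2325 - 1717 = -2603/2325 - 1717 = -3994628/2325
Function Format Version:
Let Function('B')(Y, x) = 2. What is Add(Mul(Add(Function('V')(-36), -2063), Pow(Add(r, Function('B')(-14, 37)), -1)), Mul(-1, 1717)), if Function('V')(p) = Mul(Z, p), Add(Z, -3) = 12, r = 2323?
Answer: Rational(-3994628, 2325) ≈ -1718.1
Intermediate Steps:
Z = 15 (Z = Add(3, 12) = 15)
Function('V')(p) = Mul(15, p)
Add(Mul(Add(Function('V')(-36), -2063), Pow(Add(r, Function('B')(-14, 37)), -1)), Mul(-1, 1717)) = Add(Mul(Add(Mul(15, -36), -2063), Pow(Add(2323, 2), -1)), Mul(-1, 1717)) = Add(Mul(Add(-540, -2063), Pow(2325, -1)), -1717) = Add(Mul(-2603, Rational(1, 2325)), -1717) = Add(Rational(-2603, 2325), -1717) = Rational(-3994628, 2325)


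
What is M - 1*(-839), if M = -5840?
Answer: -5001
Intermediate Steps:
M - 1*(-839) = -5840 - 1*(-839) = -5840 + 839 = -5001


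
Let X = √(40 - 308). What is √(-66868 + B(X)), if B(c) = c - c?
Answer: 2*I*√16717 ≈ 258.59*I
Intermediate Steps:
X = 2*I*√67 (X = √(-268) = 2*I*√67 ≈ 16.371*I)
B(c) = 0
√(-66868 + B(X)) = √(-66868 + 0) = √(-66868) = 2*I*√16717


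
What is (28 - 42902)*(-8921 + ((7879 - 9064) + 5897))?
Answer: 180456666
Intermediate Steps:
(28 - 42902)*(-8921 + ((7879 - 9064) + 5897)) = -42874*(-8921 + (-1185 + 5897)) = -42874*(-8921 + 4712) = -42874*(-4209) = 180456666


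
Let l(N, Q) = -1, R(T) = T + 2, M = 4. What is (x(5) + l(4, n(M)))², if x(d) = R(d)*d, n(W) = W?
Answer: 1156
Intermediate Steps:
R(T) = 2 + T
x(d) = d*(2 + d) (x(d) = (2 + d)*d = d*(2 + d))
(x(5) + l(4, n(M)))² = (5*(2 + 5) - 1)² = (5*7 - 1)² = (35 - 1)² = 34² = 1156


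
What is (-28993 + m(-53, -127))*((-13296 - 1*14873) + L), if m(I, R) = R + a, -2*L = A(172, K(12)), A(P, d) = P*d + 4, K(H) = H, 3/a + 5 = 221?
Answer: 61228148717/72 ≈ 8.5039e+8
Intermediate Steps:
a = 1/72 (a = 3/(-5 + 221) = 3/216 = 3*(1/216) = 1/72 ≈ 0.013889)
A(P, d) = 4 + P*d
L = -1034 (L = -(4 + 172*12)/2 = -(4 + 2064)/2 = -½*2068 = -1034)
m(I, R) = 1/72 + R (m(I, R) = R + 1/72 = 1/72 + R)
(-28993 + m(-53, -127))*((-13296 - 1*14873) + L) = (-28993 + (1/72 - 127))*((-13296 - 1*14873) - 1034) = (-28993 - 9143/72)*((-13296 - 14873) - 1034) = -2096639*(-28169 - 1034)/72 = -2096639/72*(-29203) = 61228148717/72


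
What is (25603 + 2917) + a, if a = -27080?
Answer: 1440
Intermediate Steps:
(25603 + 2917) + a = (25603 + 2917) - 27080 = 28520 - 27080 = 1440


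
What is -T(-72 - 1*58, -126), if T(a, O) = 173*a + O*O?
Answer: 6614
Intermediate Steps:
T(a, O) = O² + 173*a (T(a, O) = 173*a + O² = O² + 173*a)
-T(-72 - 1*58, -126) = -((-126)² + 173*(-72 - 1*58)) = -(15876 + 173*(-72 - 58)) = -(15876 + 173*(-130)) = -(15876 - 22490) = -1*(-6614) = 6614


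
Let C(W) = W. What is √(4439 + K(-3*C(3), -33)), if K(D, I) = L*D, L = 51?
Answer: 2*√995 ≈ 63.087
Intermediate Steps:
K(D, I) = 51*D
√(4439 + K(-3*C(3), -33)) = √(4439 + 51*(-3*3)) = √(4439 + 51*(-9)) = √(4439 - 459) = √3980 = 2*√995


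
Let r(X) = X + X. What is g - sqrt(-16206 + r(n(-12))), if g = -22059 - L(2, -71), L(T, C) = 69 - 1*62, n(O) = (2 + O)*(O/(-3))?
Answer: -22066 - I*sqrt(16286) ≈ -22066.0 - 127.62*I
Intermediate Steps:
n(O) = -O*(2 + O)/3 (n(O) = (2 + O)*(O*(-1/3)) = (2 + O)*(-O/3) = -O*(2 + O)/3)
r(X) = 2*X
L(T, C) = 7 (L(T, C) = 69 - 62 = 7)
g = -22066 (g = -22059 - 1*7 = -22059 - 7 = -22066)
g - sqrt(-16206 + r(n(-12))) = -22066 - sqrt(-16206 + 2*(-1/3*(-12)*(2 - 12))) = -22066 - sqrt(-16206 + 2*(-1/3*(-12)*(-10))) = -22066 - sqrt(-16206 + 2*(-40)) = -22066 - sqrt(-16206 - 80) = -22066 - sqrt(-16286) = -22066 - I*sqrt(16286)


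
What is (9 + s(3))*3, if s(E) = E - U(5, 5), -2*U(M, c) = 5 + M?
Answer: 51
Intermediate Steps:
U(M, c) = -5/2 - M/2 (U(M, c) = -(5 + M)/2 = -5/2 - M/2)
s(E) = 5 + E (s(E) = E - (-5/2 - 1/2*5) = E - (-5/2 - 5/2) = E - 1*(-5) = E + 5 = 5 + E)
(9 + s(3))*3 = (9 + (5 + 3))*3 = (9 + 8)*3 = 17*3 = 51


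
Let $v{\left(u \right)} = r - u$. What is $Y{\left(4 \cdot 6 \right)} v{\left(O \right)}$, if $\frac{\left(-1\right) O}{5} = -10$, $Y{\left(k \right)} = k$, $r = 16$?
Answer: $-816$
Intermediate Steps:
$O = 50$ ($O = \left(-5\right) \left(-10\right) = 50$)
$v{\left(u \right)} = 16 - u$
$Y{\left(4 \cdot 6 \right)} v{\left(O \right)} = 4 \cdot 6 \left(16 - 50\right) = 24 \left(16 - 50\right) = 24 \left(-34\right) = -816$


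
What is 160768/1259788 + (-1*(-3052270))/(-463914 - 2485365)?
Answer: -842765858122/928866573213 ≈ -0.90731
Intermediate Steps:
160768/1259788 + (-1*(-3052270))/(-463914 - 2485365) = 160768*(1/1259788) + 3052270/(-2949279) = 40192/314947 + 3052270*(-1/2949279) = 40192/314947 - 3052270/2949279 = -842765858122/928866573213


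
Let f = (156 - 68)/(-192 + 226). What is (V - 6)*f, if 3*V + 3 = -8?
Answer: -1276/51 ≈ -25.020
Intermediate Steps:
V = -11/3 (V = -1 + (⅓)*(-8) = -1 - 8/3 = -11/3 ≈ -3.6667)
f = 44/17 (f = 88/34 = 88*(1/34) = 44/17 ≈ 2.5882)
(V - 6)*f = (-11/3 - 6)*(44/17) = -29/3*44/17 = -1276/51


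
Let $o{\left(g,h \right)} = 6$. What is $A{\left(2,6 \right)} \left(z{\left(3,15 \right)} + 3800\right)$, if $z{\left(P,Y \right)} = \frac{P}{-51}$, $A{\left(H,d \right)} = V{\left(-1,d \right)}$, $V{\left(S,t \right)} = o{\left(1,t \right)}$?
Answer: $\frac{387594}{17} \approx 22800.0$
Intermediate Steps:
$V{\left(S,t \right)} = 6$
$A{\left(H,d \right)} = 6$
$z{\left(P,Y \right)} = - \frac{P}{51}$ ($z{\left(P,Y \right)} = P \left(- \frac{1}{51}\right) = - \frac{P}{51}$)
$A{\left(2,6 \right)} \left(z{\left(3,15 \right)} + 3800\right) = 6 \left(\left(- \frac{1}{51}\right) 3 + 3800\right) = 6 \left(- \frac{1}{17} + 3800\right) = 6 \cdot \frac{64599}{17} = \frac{387594}{17}$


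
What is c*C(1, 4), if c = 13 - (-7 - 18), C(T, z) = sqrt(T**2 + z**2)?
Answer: 38*sqrt(17) ≈ 156.68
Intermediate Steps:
c = 38 (c = 13 - 1*(-25) = 13 + 25 = 38)
c*C(1, 4) = 38*sqrt(1**2 + 4**2) = 38*sqrt(1 + 16) = 38*sqrt(17)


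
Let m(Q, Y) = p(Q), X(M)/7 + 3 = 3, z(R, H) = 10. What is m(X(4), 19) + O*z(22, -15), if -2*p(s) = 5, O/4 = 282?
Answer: 22555/2 ≈ 11278.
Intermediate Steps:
O = 1128 (O = 4*282 = 1128)
p(s) = -5/2 (p(s) = -½*5 = -5/2)
X(M) = 0 (X(M) = -21 + 7*3 = -21 + 21 = 0)
m(Q, Y) = -5/2
m(X(4), 19) + O*z(22, -15) = -5/2 + 1128*10 = -5/2 + 11280 = 22555/2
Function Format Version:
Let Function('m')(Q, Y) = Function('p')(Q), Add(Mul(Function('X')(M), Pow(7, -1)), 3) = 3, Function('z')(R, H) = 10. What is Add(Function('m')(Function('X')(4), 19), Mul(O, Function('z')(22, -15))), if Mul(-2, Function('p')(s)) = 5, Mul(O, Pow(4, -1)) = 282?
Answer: Rational(22555, 2) ≈ 11278.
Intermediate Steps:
O = 1128 (O = Mul(4, 282) = 1128)
Function('p')(s) = Rational(-5, 2) (Function('p')(s) = Mul(Rational(-1, 2), 5) = Rational(-5, 2))
Function('X')(M) = 0 (Function('X')(M) = Add(-21, Mul(7, 3)) = Add(-21, 21) = 0)
Function('m')(Q, Y) = Rational(-5, 2)
Add(Function('m')(Function('X')(4), 19), Mul(O, Function('z')(22, -15))) = Add(Rational(-5, 2), Mul(1128, 10)) = Add(Rational(-5, 2), 11280) = Rational(22555, 2)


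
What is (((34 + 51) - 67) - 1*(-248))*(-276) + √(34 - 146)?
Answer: -73416 + 4*I*√7 ≈ -73416.0 + 10.583*I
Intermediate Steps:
(((34 + 51) - 67) - 1*(-248))*(-276) + √(34 - 146) = ((85 - 67) + 248)*(-276) + √(-112) = (18 + 248)*(-276) + 4*I*√7 = 266*(-276) + 4*I*√7 = -73416 + 4*I*√7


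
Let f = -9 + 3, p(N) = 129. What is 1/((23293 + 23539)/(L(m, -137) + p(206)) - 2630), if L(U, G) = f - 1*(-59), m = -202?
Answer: -91/215914 ≈ -0.00042146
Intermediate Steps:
f = -6
L(U, G) = 53 (L(U, G) = -6 - 1*(-59) = -6 + 59 = 53)
1/((23293 + 23539)/(L(m, -137) + p(206)) - 2630) = 1/((23293 + 23539)/(53 + 129) - 2630) = 1/(46832/182 - 2630) = 1/(46832*(1/182) - 2630) = 1/(23416/91 - 2630) = 1/(-215914/91) = -91/215914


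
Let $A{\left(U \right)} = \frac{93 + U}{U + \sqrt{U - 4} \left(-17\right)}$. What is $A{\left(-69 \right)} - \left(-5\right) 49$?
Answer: $\frac{3166777}{12929} + \frac{204 i \sqrt{73}}{12929} \approx 244.94 + 0.13481 i$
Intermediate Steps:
$A{\left(U \right)} = \frac{93 + U}{U - 17 \sqrt{-4 + U}}$ ($A{\left(U \right)} = \frac{93 + U}{U + \sqrt{-4 + U} \left(-17\right)} = \frac{93 + U}{U - 17 \sqrt{-4 + U}}$)
$A{\left(-69 \right)} - \left(-5\right) 49 = \frac{93 - 69}{-69 - 17 \sqrt{-4 - 69}} - \left(-5\right) 49 = \frac{1}{-69 - 17 \sqrt{-73}} \cdot 24 - -245 = \frac{1}{-69 - 17 i \sqrt{73}} \cdot 24 + 245 = \frac{24}{-69 - 17 i \sqrt{73}} + 245 = 245 + \frac{24}{-69 - 17 i \sqrt{73}}$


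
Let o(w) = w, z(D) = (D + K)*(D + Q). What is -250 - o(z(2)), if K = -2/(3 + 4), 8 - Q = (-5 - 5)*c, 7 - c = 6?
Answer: -1990/7 ≈ -284.29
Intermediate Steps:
c = 1 (c = 7 - 1*6 = 7 - 6 = 1)
Q = 18 (Q = 8 - (-5 - 5) = 8 - (-10) = 8 - 1*(-10) = 8 + 10 = 18)
K = -2/7 ≈ -0.28571
z(D) = (18 + D)*(-2/7 + D) (z(D) = (D - 2/7)*(D + 18) = (-2/7 + D)*(18 + D) = (18 + D)*(-2/7 + D))
-250 - o(z(2)) = -250 - (-36/7 + 2² + (124/7)*2) = -250 - (-36/7 + 4 + 248/7) = -250 - 1*240/7 = -250 - 240/7 = -1990/7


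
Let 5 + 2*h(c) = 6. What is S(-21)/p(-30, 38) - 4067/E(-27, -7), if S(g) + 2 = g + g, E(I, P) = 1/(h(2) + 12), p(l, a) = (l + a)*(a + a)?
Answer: -7727311/152 ≈ -50838.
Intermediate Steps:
h(c) = 1/2 (h(c) = -5/2 + (1/2)*6 = -5/2 + 3 = 1/2)
p(l, a) = 2*a*(a + l) (p(l, a) = (a + l)*(2*a) = 2*a*(a + l))
E(I, P) = 2/25 (E(I, P) = 1/(1/2 + 12) = 1/(25/2) = 2/25)
S(g) = -2 + 2*g (S(g) = -2 + (g + g) = -2 + 2*g)
S(-21)/p(-30, 38) - 4067/E(-27, -7) = (-2 + 2*(-21))/((2*38*(38 - 30))) - 4067/2/25 = (-2 - 42)/((2*38*8)) - 4067*25/2 = -44/608 - 101675/2 = -44*1/608 - 101675/2 = -11/152 - 101675/2 = -7727311/152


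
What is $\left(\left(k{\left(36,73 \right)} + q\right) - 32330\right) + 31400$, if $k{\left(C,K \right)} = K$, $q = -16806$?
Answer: $-17663$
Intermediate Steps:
$\left(\left(k{\left(36,73 \right)} + q\right) - 32330\right) + 31400 = \left(\left(73 - 16806\right) - 32330\right) + 31400 = \left(-16733 - 32330\right) + 31400 = -49063 + 31400 = -17663$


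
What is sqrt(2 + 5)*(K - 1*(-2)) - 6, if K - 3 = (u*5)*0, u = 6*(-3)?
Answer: -6 + 5*sqrt(7) ≈ 7.2288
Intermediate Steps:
u = -18
K = 3 (K = 3 - 18*5*0 = 3 - 90*0 = 3 + 0 = 3)
sqrt(2 + 5)*(K - 1*(-2)) - 6 = sqrt(2 + 5)*(3 - 1*(-2)) - 6 = sqrt(7)*(3 + 2) - 6 = sqrt(7)*5 - 6 = 5*sqrt(7) - 6 = -6 + 5*sqrt(7)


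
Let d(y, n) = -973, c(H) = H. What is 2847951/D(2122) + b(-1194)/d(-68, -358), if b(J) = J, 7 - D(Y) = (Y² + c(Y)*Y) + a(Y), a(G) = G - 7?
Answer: 7984347621/8764663348 ≈ 0.91097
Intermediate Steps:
a(G) = -7 + G
D(Y) = 14 - Y - 2*Y² (D(Y) = 7 - ((Y² + Y*Y) + (-7 + Y)) = 7 - ((Y² + Y²) + (-7 + Y)) = 7 - (2*Y² + (-7 + Y)) = 7 - (-7 + Y + 2*Y²) = 7 + (7 - Y - 2*Y²) = 14 - Y - 2*Y²)
2847951/D(2122) + b(-1194)/d(-68, -358) = 2847951/(14 - 1*2122 - 2*2122²) - 1194/(-973) = 2847951/(14 - 2122 - 2*4502884) - 1194*(-1/973) = 2847951/(14 - 2122 - 9005768) + 1194/973 = 2847951/(-9007876) + 1194/973 = 2847951*(-1/9007876) + 1194/973 = -2847951/9007876 + 1194/973 = 7984347621/8764663348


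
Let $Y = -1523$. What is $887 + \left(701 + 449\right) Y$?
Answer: $-1750563$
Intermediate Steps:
$887 + \left(701 + 449\right) Y = 887 + \left(701 + 449\right) \left(-1523\right) = 887 + 1150 \left(-1523\right) = 887 - 1751450 = -1750563$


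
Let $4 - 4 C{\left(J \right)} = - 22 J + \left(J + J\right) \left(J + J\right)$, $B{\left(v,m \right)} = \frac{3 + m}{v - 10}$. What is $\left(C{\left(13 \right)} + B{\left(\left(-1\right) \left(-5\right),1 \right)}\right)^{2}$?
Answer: $\frac{946729}{100} \approx 9467.3$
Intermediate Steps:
$B{\left(v,m \right)} = \frac{3 + m}{-10 + v}$
$C{\left(J \right)} = 1 - J^{2} + \frac{11 J}{2}$ ($C{\left(J \right)} = 1 - \frac{- 22 J + \left(J + J\right) \left(J + J\right)}{4} = 1 - \frac{- 22 J + 2 J 2 J}{4} = 1 - \frac{- 22 J + 4 J^{2}}{4} = 1 - \left(J^{2} - \frac{11 J}{2}\right) = 1 - J^{2} + \frac{11 J}{2}$)
$\left(C{\left(13 \right)} + B{\left(\left(-1\right) \left(-5\right),1 \right)}\right)^{2} = \left(\left(1 - 13^{2} + \frac{11}{2} \cdot 13\right) + \frac{3 + 1}{-10 - -5}\right)^{2} = \left(\left(1 - 169 + \frac{143}{2}\right) + \frac{1}{-10 + 5} \cdot 4\right)^{2} = \left(\left(1 - 169 + \frac{143}{2}\right) + \frac{1}{-5} \cdot 4\right)^{2} = \left(- \frac{193}{2} - \frac{4}{5}\right)^{2} = \left(- \frac{973}{10}\right)^{2} = \frac{946729}{100}$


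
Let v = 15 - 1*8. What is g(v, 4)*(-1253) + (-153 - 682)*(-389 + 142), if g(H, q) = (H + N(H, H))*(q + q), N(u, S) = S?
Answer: 65909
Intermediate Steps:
v = 7 (v = 15 - 8 = 7)
g(H, q) = 4*H*q (g(H, q) = (H + H)*(q + q) = (2*H)*(2*q) = 4*H*q)
g(v, 4)*(-1253) + (-153 - 682)*(-389 + 142) = (4*7*4)*(-1253) + (-153 - 682)*(-389 + 142) = 112*(-1253) - 835*(-247) = -140336 + 206245 = 65909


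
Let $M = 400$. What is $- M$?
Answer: $-400$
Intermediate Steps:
$- M = \left(-1\right) 400 = -400$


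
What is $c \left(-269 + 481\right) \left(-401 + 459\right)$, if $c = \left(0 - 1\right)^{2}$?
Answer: $12296$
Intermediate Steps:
$c = 1$ ($c = \left(-1\right)^{2} = 1$)
$c \left(-269 + 481\right) \left(-401 + 459\right) = 1 \left(-269 + 481\right) \left(-401 + 459\right) = 1 \cdot 212 \cdot 58 = 1 \cdot 12296 = 12296$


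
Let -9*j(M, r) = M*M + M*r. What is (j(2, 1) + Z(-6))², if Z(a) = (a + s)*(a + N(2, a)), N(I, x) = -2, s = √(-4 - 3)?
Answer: 16132/9 - 2272*I*√7/3 ≈ 1792.4 - 2003.7*I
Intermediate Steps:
j(M, r) = -M²/9 - M*r/9 (j(M, r) = -(M*M + M*r)/9 = -(M² + M*r)/9 = -M²/9 - M*r/9)
s = I*√7 (s = √(-7) = I*√7 ≈ 2.6458*I)
Z(a) = (-2 + a)*(a + I*√7) (Z(a) = (a + I*√7)*(a - 2) = (a + I*√7)*(-2 + a) = (-2 + a)*(a + I*√7))
(j(2, 1) + Z(-6))² = (-⅑*2*(2 + 1) + ((-6)² - 2*(-6) - 2*I*√7 + I*(-6)*√7))² = (-⅑*2*3 + (36 + 12 - 2*I*√7 - 6*I*√7))² = (-⅔ + (48 - 8*I*√7))² = (142/3 - 8*I*√7)²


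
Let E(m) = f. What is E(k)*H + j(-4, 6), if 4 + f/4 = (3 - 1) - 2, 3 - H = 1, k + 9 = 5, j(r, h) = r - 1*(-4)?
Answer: -32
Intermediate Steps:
j(r, h) = 4 + r (j(r, h) = r + 4 = 4 + r)
k = -4 (k = -9 + 5 = -4)
H = 2 (H = 3 - 1*1 = 3 - 1 = 2)
f = -16 (f = -16 + 4*((3 - 1) - 2) = -16 + 4*(2 - 2) = -16 + 4*0 = -16 + 0 = -16)
E(m) = -16
E(k)*H + j(-4, 6) = -16*2 + (4 - 4) = -32 + 0 = -32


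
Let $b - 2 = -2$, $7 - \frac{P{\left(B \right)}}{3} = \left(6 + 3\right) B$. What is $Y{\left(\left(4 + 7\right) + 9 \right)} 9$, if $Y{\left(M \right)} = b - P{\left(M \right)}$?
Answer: $4671$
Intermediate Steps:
$P{\left(B \right)} = 21 - 27 B$ ($P{\left(B \right)} = 21 - 3 \left(6 + 3\right) B = 21 - 3 \cdot 9 B = 21 - 27 B$)
$b = 0$ ($b = 2 - 2 = 0$)
$Y{\left(M \right)} = -21 + 27 M$ ($Y{\left(M \right)} = 0 - \left(21 - 27 M\right) = 0 + \left(-21 + 27 M\right) = -21 + 27 M$)
$Y{\left(\left(4 + 7\right) + 9 \right)} 9 = \left(-21 + 27 \left(\left(4 + 7\right) + 9\right)\right) 9 = \left(-21 + 27 \left(11 + 9\right)\right) 9 = \left(-21 + 27 \cdot 20\right) 9 = \left(-21 + 540\right) 9 = 519 \cdot 9 = 4671$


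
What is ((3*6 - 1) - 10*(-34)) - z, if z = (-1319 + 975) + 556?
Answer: 145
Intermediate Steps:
z = 212 (z = -344 + 556 = 212)
((3*6 - 1) - 10*(-34)) - z = ((3*6 - 1) - 10*(-34)) - 1*212 = ((18 - 1) + 340) - 212 = (17 + 340) - 212 = 357 - 212 = 145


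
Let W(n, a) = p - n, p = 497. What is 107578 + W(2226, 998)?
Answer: 105849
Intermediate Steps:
W(n, a) = 497 - n
107578 + W(2226, 998) = 107578 + (497 - 1*2226) = 107578 + (497 - 2226) = 107578 - 1729 = 105849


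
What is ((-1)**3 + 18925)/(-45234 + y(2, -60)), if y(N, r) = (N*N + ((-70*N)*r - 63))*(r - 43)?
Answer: -18924/904357 ≈ -0.020925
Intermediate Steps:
y(N, r) = (-43 + r)*(-63 + N**2 - 70*N*r) (y(N, r) = (N**2 + (-70*N*r - 63))*(-43 + r) = (N**2 + (-63 - 70*N*r))*(-43 + r) = (-63 + N**2 - 70*N*r)*(-43 + r) = (-43 + r)*(-63 + N**2 - 70*N*r))
((-1)**3 + 18925)/(-45234 + y(2, -60)) = ((-1)**3 + 18925)/(-45234 + (2709 - 63*(-60) - 43*2**2 - 60*2**2 - 70*2*(-60)**2 + 3010*2*(-60))) = (-1 + 18925)/(-45234 + (2709 + 3780 - 43*4 - 60*4 - 70*2*3600 - 361200)) = 18924/(-45234 + (2709 + 3780 - 172 - 240 - 504000 - 361200)) = 18924/(-45234 - 859123) = 18924/(-904357) = 18924*(-1/904357) = -18924/904357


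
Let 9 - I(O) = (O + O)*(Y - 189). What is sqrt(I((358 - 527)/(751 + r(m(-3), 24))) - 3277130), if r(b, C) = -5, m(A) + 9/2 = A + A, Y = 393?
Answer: I*sqrt(455929708061)/373 ≈ 1810.3*I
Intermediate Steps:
m(A) = -9/2 + 2*A (m(A) = -9/2 + (A + A) = -9/2 + 2*A)
I(O) = 9 - 408*O (I(O) = 9 - (O + O)*(393 - 189) = 9 - 2*O*204 = 9 - 408*O)
sqrt(I((358 - 527)/(751 + r(m(-3), 24))) - 3277130) = sqrt((9 - 408*(358 - 527)/(751 - 5)) - 3277130) = sqrt((9 - (-68952)/746) - 3277130) = sqrt((9 - 408*(-169/746)) - 3277130) = sqrt((9 + 34476/373) - 3277130) = sqrt(37833/373 - 3277130) = sqrt(-1222331657/373) = I*sqrt(455929708061)/373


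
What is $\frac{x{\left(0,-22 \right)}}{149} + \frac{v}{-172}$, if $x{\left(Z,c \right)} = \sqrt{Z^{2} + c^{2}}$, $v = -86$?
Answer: $\frac{193}{298} \approx 0.64765$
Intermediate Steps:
$\frac{x{\left(0,-22 \right)}}{149} + \frac{v}{-172} = \frac{\sqrt{0^{2} + \left(-22\right)^{2}}}{149} - \frac{86}{-172} = \sqrt{0 + 484} \cdot \frac{1}{149} - - \frac{1}{2} = \sqrt{484} \cdot \frac{1}{149} + \frac{1}{2} = 22 \cdot \frac{1}{149} + \frac{1}{2} = \frac{22}{149} + \frac{1}{2} = \frac{193}{298}$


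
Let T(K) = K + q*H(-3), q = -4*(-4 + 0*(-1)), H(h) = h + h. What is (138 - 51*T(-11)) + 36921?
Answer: 42516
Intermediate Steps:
H(h) = 2*h
q = 16 (q = -4*(-4 + 0) = -4*(-4) = 16)
T(K) = -96 + K (T(K) = K + 16*(2*(-3)) = K + 16*(-6) = K - 96 = -96 + K)
(138 - 51*T(-11)) + 36921 = (138 - 51*(-96 - 11)) + 36921 = (138 - 51*(-107)) + 36921 = (138 + 5457) + 36921 = 5595 + 36921 = 42516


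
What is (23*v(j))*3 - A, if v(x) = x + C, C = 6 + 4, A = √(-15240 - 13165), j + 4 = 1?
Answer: 483 - I*√28405 ≈ 483.0 - 168.54*I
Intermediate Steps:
j = -3 (j = -4 + 1 = -3)
A = I*√28405 (A = √(-28405) = I*√28405 ≈ 168.54*I)
C = 10
v(x) = 10 + x (v(x) = x + 10 = 10 + x)
(23*v(j))*3 - A = (23*(10 - 3))*3 - I*√28405 = (23*7)*3 - I*√28405 = 161*3 - I*√28405 = 483 - I*√28405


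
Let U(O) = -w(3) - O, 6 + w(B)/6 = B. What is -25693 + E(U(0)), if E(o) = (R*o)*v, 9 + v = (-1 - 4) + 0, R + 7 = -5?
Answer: -22669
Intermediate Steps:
w(B) = -36 + 6*B
R = -12 (R = -7 - 5 = -12)
U(O) = 18 - O (U(O) = -(-36 + 6*3) - O = -(-36 + 18) - O = -1*(-18) - O = 18 - O)
v = -14 (v = -9 + ((-1 - 4) + 0) = -9 + (-5 + 0) = -9 - 5 = -14)
E(o) = 168*o (E(o) = -12*o*(-14) = 168*o)
-25693 + E(U(0)) = -25693 + 168*(18 - 1*0) = -25693 + 168*(18 + 0) = -25693 + 168*18 = -25693 + 3024 = -22669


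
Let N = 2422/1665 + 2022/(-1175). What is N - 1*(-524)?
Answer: 204923944/391275 ≈ 523.73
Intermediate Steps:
N = -104156/391275 (N = 2422*(1/1665) + 2022*(-1/1175) = 2422/1665 - 2022/1175 = -104156/391275 ≈ -0.26620)
N - 1*(-524) = -104156/391275 - 1*(-524) = -104156/391275 + 524 = 204923944/391275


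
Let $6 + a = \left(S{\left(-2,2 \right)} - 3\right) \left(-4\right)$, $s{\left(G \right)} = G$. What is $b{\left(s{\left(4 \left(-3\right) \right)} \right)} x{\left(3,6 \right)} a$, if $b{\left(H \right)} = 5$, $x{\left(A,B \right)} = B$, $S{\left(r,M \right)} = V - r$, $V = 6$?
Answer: $-780$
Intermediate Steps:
$S{\left(r,M \right)} = 6 - r$
$a = -26$ ($a = -6 + \left(\left(6 - -2\right) - 3\right) \left(-4\right) = -6 + \left(\left(6 + 2\right) - 3\right) \left(-4\right) = -6 + \left(8 - 3\right) \left(-4\right) = -6 + 5 \left(-4\right) = -6 - 20 = -26$)
$b{\left(s{\left(4 \left(-3\right) \right)} \right)} x{\left(3,6 \right)} a = 5 \cdot 6 \left(-26\right) = 30 \left(-26\right) = -780$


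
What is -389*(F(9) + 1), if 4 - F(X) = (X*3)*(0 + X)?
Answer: 92582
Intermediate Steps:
F(X) = 4 - 3*X² (F(X) = 4 - X*3*(0 + X) = 4 - 3*X*X = 4 - 3*X²)
-389*(F(9) + 1) = -389*((4 - 3*9²) + 1) = -389*((4 - 3*81) + 1) = -389*((4 - 243) + 1) = -389*(-239 + 1) = -389*(-238) = 92582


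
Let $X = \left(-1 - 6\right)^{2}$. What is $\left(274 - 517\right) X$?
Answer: $-11907$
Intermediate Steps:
$X = 49$ ($X = \left(-7\right)^{2} = 49$)
$\left(274 - 517\right) X = \left(274 - 517\right) 49 = \left(-243\right) 49 = -11907$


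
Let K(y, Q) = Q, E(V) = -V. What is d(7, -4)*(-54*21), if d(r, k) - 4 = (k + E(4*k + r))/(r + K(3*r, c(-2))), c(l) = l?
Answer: -5670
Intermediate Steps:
d(r, k) = 4 + (-r - 3*k)/(-2 + r) (d(r, k) = 4 + (k - (4*k + r))/(r - 2) = 4 + (k - (r + 4*k))/(-2 + r) = 4 + (k + (-r - 4*k))/(-2 + r) = 4 + (-r - 3*k)/(-2 + r))
d(7, -4)*(-54*21) = ((-8 - 3*(-4) + 3*7)/(-2 + 7))*(-54*21) = ((-8 + 12 + 21)/5)*(-1134) = ((1/5)*25)*(-1134) = 5*(-1134) = -5670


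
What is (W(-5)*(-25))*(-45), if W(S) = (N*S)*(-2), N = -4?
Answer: -45000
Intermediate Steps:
W(S) = 8*S (W(S) = -4*S*(-2) = 8*S)
(W(-5)*(-25))*(-45) = ((8*(-5))*(-25))*(-45) = -40*(-25)*(-45) = 1000*(-45) = -45000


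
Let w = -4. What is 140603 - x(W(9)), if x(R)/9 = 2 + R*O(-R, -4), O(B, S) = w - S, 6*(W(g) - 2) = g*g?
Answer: 140585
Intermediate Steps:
W(g) = 2 + g²/6 (W(g) = 2 + (g*g)/6 = 2 + g²/6)
O(B, S) = -4 - S
x(R) = 18 (x(R) = 9*(2 + R*(-4 - 1*(-4))) = 9*(2 + R*(-4 + 4)) = 9*(2 + R*0) = 9*(2 + 0) = 9*2 = 18)
140603 - x(W(9)) = 140603 - 1*18 = 140603 - 18 = 140585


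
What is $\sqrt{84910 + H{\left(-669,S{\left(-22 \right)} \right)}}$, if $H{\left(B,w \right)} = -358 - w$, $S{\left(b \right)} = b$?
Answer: $7 \sqrt{1726} \approx 290.82$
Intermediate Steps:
$\sqrt{84910 + H{\left(-669,S{\left(-22 \right)} \right)}} = \sqrt{84910 - 336} = \sqrt{84574} = 7 \sqrt{1726}$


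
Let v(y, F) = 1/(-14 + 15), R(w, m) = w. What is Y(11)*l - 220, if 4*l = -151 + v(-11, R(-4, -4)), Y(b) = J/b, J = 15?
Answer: -5965/22 ≈ -271.14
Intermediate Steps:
v(y, F) = 1 (v(y, F) = 1/1 = 1)
Y(b) = 15/b
l = -75/2 (l = (-151 + 1)/4 = (1/4)*(-150) = -75/2 ≈ -37.500)
Y(11)*l - 220 = (15/11)*(-75/2) - 220 = -1125/22 - 220 = -5965/22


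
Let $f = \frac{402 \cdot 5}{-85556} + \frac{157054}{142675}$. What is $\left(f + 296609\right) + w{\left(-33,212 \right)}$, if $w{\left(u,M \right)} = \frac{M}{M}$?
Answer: $\frac{1810321559669137}{6103351150} \approx 2.9661 \cdot 10^{5}$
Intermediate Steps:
$w{\left(u,M \right)} = 1$
$f = \frac{6575067637}{6103351150}$ ($f = 2010 \left(- \frac{1}{85556}\right) + 157054 \cdot \frac{1}{142675} = - \frac{1005}{42778} + \frac{157054}{142675} = \frac{6575067637}{6103351150} \approx 1.0773$)
$\left(f + 296609\right) + w{\left(-33,212 \right)} = \left(\frac{6575067637}{6103351150} + 296609\right) + 1 = \frac{1810315456317987}{6103351150} + 1 = \frac{1810321559669137}{6103351150}$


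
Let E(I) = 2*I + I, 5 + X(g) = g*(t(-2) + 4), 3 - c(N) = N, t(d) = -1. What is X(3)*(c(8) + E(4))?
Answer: 28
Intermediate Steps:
c(N) = 3 - N
X(g) = -5 + 3*g (X(g) = -5 + g*(-1 + 4) = -5 + g*3 = -5 + 3*g)
E(I) = 3*I
X(3)*(c(8) + E(4)) = (-5 + 3*3)*((3 - 1*8) + 3*4) = (-5 + 9)*((3 - 8) + 12) = 4*(-5 + 12) = 4*7 = 28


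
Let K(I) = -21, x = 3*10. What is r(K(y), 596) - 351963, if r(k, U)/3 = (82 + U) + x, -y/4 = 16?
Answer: -349839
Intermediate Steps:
y = -64 (y = -4*16 = -64)
x = 30
r(k, U) = 336 + 3*U (r(k, U) = 3*((82 + U) + 30) = 3*(112 + U) = 336 + 3*U)
r(K(y), 596) - 351963 = (336 + 3*596) - 351963 = (336 + 1788) - 351963 = 2124 - 351963 = -349839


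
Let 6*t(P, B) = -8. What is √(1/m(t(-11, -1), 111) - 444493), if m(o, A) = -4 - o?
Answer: I*√7111894/4 ≈ 666.7*I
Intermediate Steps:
t(P, B) = -4/3 (t(P, B) = (⅙)*(-8) = -4/3)
√(1/m(t(-11, -1), 111) - 444493) = √(1/(-4 - 1*(-4/3)) - 444493) = √(1/(-4 + 4/3) - 444493) = √(1/(-8/3) - 444493) = √(-3/8 - 444493) = √(-3555947/8) = I*√7111894/4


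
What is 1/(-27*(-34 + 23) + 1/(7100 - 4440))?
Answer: 2660/790021 ≈ 0.0033670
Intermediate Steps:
1/(-27*(-34 + 23) + 1/(7100 - 4440)) = 1/(-27*(-11) + 1/2660) = 1/(297 + 1/2660) = 1/(790021/2660) = 2660/790021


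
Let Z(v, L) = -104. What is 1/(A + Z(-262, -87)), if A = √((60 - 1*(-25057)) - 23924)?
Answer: -104/9623 - √1193/9623 ≈ -0.014397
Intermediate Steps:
A = √1193 (A = √((60 + 25057) - 23924) = √(25117 - 23924) = √1193 ≈ 34.540)
1/(A + Z(-262, -87)) = 1/(√1193 - 104) = 1/(-104 + √1193)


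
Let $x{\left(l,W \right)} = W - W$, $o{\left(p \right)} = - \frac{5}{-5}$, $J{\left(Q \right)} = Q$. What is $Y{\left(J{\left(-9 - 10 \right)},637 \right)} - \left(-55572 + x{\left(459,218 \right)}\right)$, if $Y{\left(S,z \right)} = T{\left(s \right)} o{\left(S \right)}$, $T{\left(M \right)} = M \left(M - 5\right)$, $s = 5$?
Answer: $55572$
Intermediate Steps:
$o{\left(p \right)} = 1$ ($o{\left(p \right)} = \left(-5\right) \left(- \frac{1}{5}\right) = 1$)
$T{\left(M \right)} = M \left(-5 + M\right)$
$Y{\left(S,z \right)} = 0$ ($Y{\left(S,z \right)} = 5 \left(-5 + 5\right) 1 = 5 \cdot 0 \cdot 1 = 0 \cdot 1 = 0$)
$x{\left(l,W \right)} = 0$
$Y{\left(J{\left(-9 - 10 \right)},637 \right)} - \left(-55572 + x{\left(459,218 \right)}\right) = 0 + \left(55572 - 0\right) = 0 + \left(55572 + 0\right) = 0 + 55572 = 55572$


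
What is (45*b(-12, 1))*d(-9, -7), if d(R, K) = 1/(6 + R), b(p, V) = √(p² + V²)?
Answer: -15*√145 ≈ -180.62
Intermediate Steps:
b(p, V) = √(V² + p²)
(45*b(-12, 1))*d(-9, -7) = (45*√(1² + (-12)²))/(6 - 9) = (45*√(1 + 144))/(-3) = (45*√145)*(-⅓) = -15*√145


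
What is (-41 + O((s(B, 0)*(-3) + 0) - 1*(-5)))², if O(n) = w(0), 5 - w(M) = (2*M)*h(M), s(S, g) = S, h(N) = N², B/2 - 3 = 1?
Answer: 1296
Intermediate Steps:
B = 8 (B = 6 + 2*1 = 6 + 2 = 8)
w(M) = 5 - 2*M³ (w(M) = 5 - 2*M*M² = 5 - 2*M³)
O(n) = 5 (O(n) = 5 - 2*0³ = 5 - 2*0 = 5 + 0 = 5)
(-41 + O((s(B, 0)*(-3) + 0) - 1*(-5)))² = (-41 + 5)² = (-36)² = 1296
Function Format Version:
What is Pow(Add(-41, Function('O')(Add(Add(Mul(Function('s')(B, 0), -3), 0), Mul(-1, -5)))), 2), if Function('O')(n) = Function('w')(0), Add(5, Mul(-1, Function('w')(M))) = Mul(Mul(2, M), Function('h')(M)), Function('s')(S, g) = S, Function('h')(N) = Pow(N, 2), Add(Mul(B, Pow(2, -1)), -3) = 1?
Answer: 1296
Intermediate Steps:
B = 8 (B = Add(6, Mul(2, 1)) = Add(6, 2) = 8)
Function('w')(M) = Add(5, Mul(-2, Pow(M, 3))) (Function('w')(M) = Add(5, Mul(-1, Mul(Mul(2, M), Pow(M, 2)))) = Add(5, Mul(-1, Mul(2, Pow(M, 3)))) = Add(5, Mul(-2, Pow(M, 3))))
Function('O')(n) = 5 (Function('O')(n) = Add(5, Mul(-2, Pow(0, 3))) = Add(5, Mul(-2, 0)) = Add(5, 0) = 5)
Pow(Add(-41, Function('O')(Add(Add(Mul(Function('s')(B, 0), -3), 0), Mul(-1, -5)))), 2) = Pow(Add(-41, 5), 2) = Pow(-36, 2) = 1296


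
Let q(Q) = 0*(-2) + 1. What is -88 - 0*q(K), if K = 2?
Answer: -88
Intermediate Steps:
q(Q) = 1 (q(Q) = 0 + 1 = 1)
-88 - 0*q(K) = -88 - 0 = -88 - 146*0 = -88 + 0 = -88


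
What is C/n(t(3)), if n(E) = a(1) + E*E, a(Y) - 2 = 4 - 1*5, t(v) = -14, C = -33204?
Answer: -33204/197 ≈ -168.55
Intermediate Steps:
a(Y) = 1 (a(Y) = 2 + (4 - 1*5) = 2 + (4 - 5) = 2 - 1 = 1)
n(E) = 1 + E² (n(E) = 1 + E*E = 1 + E²)
C/n(t(3)) = -33204/(1 + (-14)²) = -33204/(1 + 196) = -33204/197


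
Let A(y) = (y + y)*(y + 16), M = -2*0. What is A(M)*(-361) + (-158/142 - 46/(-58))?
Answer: -658/2059 ≈ -0.31957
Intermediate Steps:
M = 0
A(y) = 2*y*(16 + y) (A(y) = (2*y)*(16 + y) = 2*y*(16 + y))
A(M)*(-361) + (-158/142 - 46/(-58)) = (2*0*(16 + 0))*(-361) + (-158/142 - 46/(-58)) = (2*0*16)*(-361) + (-158*1/142 - 46*(-1/58)) = 0*(-361) + (-79/71 + 23/29) = 0 - 658/2059 = -658/2059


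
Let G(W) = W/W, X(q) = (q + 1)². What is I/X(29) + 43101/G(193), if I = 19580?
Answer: 1940524/45 ≈ 43123.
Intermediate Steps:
X(q) = (1 + q)²
G(W) = 1
I/X(29) + 43101/G(193) = 19580/((1 + 29)²) + 43101/1 = 19580/(30²) + 43101*1 = 19580/900 + 43101 = 19580*(1/900) + 43101 = 979/45 + 43101 = 1940524/45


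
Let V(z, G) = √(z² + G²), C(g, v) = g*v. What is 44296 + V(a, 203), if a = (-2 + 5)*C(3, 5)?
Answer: 44296 + √43234 ≈ 44504.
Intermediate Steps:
a = 45 (a = (-2 + 5)*(3*5) = 3*15 = 45)
V(z, G) = √(G² + z²)
44296 + V(a, 203) = 44296 + √(203² + 45²) = 44296 + √(41209 + 2025) = 44296 + √43234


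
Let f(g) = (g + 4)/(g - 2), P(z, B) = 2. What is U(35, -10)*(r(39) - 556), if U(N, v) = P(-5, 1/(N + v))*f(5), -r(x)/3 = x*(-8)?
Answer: 2280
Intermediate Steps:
r(x) = 24*x (r(x) = -3*x*(-8) = -(-24)*x = 24*x)
f(g) = (4 + g)/(-2 + g)
U(N, v) = 6 (U(N, v) = 2*((4 + 5)/(-2 + 5)) = 2*(9/3) = 2*((1/3)*9) = 2*3 = 6)
U(35, -10)*(r(39) - 556) = 6*(24*39 - 556) = 6*(936 - 556) = 6*380 = 2280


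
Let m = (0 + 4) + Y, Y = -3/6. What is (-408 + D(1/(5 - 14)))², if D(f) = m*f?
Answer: 54037201/324 ≈ 1.6678e+5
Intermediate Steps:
Y = -½ (Y = -3*⅙ = -½ ≈ -0.50000)
m = 7/2 (m = (0 + 4) - ½ = 4 - ½ = 7/2 ≈ 3.5000)
D(f) = 7*f/2
(-408 + D(1/(5 - 14)))² = (-408 + 7/(2*(5 - 14)))² = (-408 + (7/2)/(-9))² = (-408 + (7/2)*(-⅑))² = (-408 - 7/18)² = (-7351/18)² = 54037201/324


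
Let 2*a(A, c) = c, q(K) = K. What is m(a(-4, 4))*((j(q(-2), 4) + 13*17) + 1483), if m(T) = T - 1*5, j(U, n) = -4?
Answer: -5100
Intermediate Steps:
a(A, c) = c/2
m(T) = -5 + T (m(T) = T - 5 = -5 + T)
m(a(-4, 4))*((j(q(-2), 4) + 13*17) + 1483) = (-5 + (1/2)*4)*((-4 + 13*17) + 1483) = (-5 + 2)*((-4 + 221) + 1483) = -3*(217 + 1483) = -3*1700 = -5100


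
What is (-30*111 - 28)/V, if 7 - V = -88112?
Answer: -3358/88119 ≈ -0.038108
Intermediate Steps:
V = 88119 (V = 7 - 1*(-88112) = 7 + 88112 = 88119)
(-30*111 - 28)/V = (-30*111 - 28)/88119 = (-3330 - 28)*(1/88119) = -3358*1/88119 = -3358/88119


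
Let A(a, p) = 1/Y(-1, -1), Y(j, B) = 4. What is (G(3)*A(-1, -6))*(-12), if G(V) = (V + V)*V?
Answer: -54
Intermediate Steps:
A(a, p) = ¼ (A(a, p) = 1/4 = ¼)
G(V) = 2*V² (G(V) = (2*V)*V = 2*V²)
(G(3)*A(-1, -6))*(-12) = ((2*3²)*(¼))*(-12) = ((2*9)*(¼))*(-12) = (18*(¼))*(-12) = (9/2)*(-12) = -54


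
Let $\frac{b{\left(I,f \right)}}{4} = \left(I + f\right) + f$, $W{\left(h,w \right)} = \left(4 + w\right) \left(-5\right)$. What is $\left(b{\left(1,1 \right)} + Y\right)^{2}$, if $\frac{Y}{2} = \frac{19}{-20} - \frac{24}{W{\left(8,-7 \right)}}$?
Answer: $\frac{4761}{100} \approx 47.61$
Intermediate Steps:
$W{\left(h,w \right)} = -20 - 5 w$
$Y = - \frac{51}{10}$ ($Y = 2 \left(\frac{19}{-20} - \frac{24}{-20 - -35}\right) = 2 \left(19 \left(- \frac{1}{20}\right) - \frac{24}{-20 + 35}\right) = 2 \left(- \frac{19}{20} - \frac{24}{15}\right) = 2 \left(- \frac{19}{20} - \frac{8}{5}\right) = 2 \left(- \frac{51}{20}\right) = - \frac{51}{10} \approx -5.1$)
$b{\left(I,f \right)} = 4 I + 8 f$ ($b{\left(I,f \right)} = 4 \left(\left(I + f\right) + f\right) = 4 \left(I + 2 f\right) = 4 I + 8 f$)
$\left(b{\left(1,1 \right)} + Y\right)^{2} = \left(\left(4 \cdot 1 + 8 \cdot 1\right) - \frac{51}{10}\right)^{2} = \left(\left(4 + 8\right) - \frac{51}{10}\right)^{2} = \left(12 - \frac{51}{10}\right)^{2} = \left(\frac{69}{10}\right)^{2} = \frac{4761}{100}$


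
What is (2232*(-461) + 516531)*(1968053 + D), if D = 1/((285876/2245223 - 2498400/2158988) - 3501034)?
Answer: -611240110107795195780690054195/606105375494075026 ≈ -1.0085e+12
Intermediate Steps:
D = -1211852378581/4242737628458525182 (D = 1/((285876*(1/2245223) - 2498400*1/2158988) - 3501034) = 1/((285876/2245223 - 624600/539747) - 3501034) = 1/(-1248065572428/1211852378581 - 3501034) = 1/(-4242737628458525182/1211852378581) = -1211852378581/4242737628458525182 ≈ -2.8563e-7)
(2232*(-461) + 516531)*(1968053 + D) = (2232*(-461) + 516531)*(1968053 - 1211852378581/4242737628458525182) = (-1028952 + 516531)*(8349932517899474007632065/4242737628458525182) = -512421*8349932517899474007632065/4242737628458525182 = -611240110107795195780690054195/606105375494075026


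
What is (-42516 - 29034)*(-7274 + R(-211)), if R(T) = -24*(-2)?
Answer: 517020300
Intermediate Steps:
R(T) = 48
(-42516 - 29034)*(-7274 + R(-211)) = (-42516 - 29034)*(-7274 + 48) = -71550*(-7226) = 517020300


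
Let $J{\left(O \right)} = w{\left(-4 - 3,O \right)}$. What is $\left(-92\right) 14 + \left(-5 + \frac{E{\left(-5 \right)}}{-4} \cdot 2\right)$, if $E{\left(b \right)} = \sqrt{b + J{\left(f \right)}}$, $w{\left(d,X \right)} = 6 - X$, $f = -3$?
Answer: $-1294$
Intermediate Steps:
$J{\left(O \right)} = 6 - O$
$E{\left(b \right)} = \sqrt{9 + b}$ ($E{\left(b \right)} = \sqrt{b + \left(6 - -3\right)} = \sqrt{b + \left(6 + 3\right)} = \sqrt{b + 9} = \sqrt{9 + b}$)
$\left(-92\right) 14 + \left(-5 + \frac{E{\left(-5 \right)}}{-4} \cdot 2\right) = \left(-92\right) 14 - \left(5 - \frac{\sqrt{9 - 5}}{-4} \cdot 2\right) = -1288 - \left(5 - \sqrt{4} \left(- \frac{1}{4}\right) 2\right) = -1288 - \left(5 - 2 \left(- \frac{1}{4}\right) 2\right) = -1288 - 6 = -1294$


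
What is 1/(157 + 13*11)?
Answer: 1/300 ≈ 0.0033333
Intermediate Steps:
1/(157 + 13*11) = 1/(157 + 143) = 1/300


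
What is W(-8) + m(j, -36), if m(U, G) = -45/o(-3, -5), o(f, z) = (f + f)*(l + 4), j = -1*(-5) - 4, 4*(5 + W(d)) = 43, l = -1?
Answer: 33/4 ≈ 8.2500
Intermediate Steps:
W(d) = 23/4 (W(d) = -5 + (¼)*43 = -5 + 43/4 = 23/4)
j = 1 (j = 5 - 4 = 1)
o(f, z) = 6*f (o(f, z) = (f + f)*(-1 + 4) = (2*f)*3 = 6*f)
m(U, G) = 5/2 (m(U, G) = -45/(6*(-3)) = -45/(-18) = -45*(-1/18) = 5/2)
W(-8) + m(j, -36) = 23/4 + 5/2 = 33/4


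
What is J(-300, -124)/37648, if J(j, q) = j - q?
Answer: -11/2353 ≈ -0.0046749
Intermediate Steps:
J(-300, -124)/37648 = (-300 - 1*(-124))/37648 = (-300 + 124)*(1/37648) = -176*1/37648 = -11/2353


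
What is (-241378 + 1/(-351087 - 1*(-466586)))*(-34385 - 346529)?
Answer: 10619470026685594/115499 ≈ 9.1944e+10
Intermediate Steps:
(-241378 + 1/(-351087 - 1*(-466586)))*(-34385 - 346529) = (-241378 + 1/(-351087 + 466586))*(-380914) = (-241378 + 1/115499)*(-380914) = -27878917621/115499*(-380914) = 10619470026685594/115499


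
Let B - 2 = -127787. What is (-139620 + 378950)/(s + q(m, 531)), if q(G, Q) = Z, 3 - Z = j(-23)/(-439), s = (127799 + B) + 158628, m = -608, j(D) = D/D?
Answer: 7504705/4974654 ≈ 1.5086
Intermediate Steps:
j(D) = 1
B = -127785 (B = 2 - 127787 = -127785)
s = 158642 (s = (127799 - 127785) + 158628 = 14 + 158628 = 158642)
Z = 1318/439 (Z = 3 - 1/(-439) = 3 - (-1)/439 = 3 - 1*(-1/439) = 3 + 1/439 = 1318/439 ≈ 3.0023)
q(G, Q) = 1318/439
(-139620 + 378950)/(s + q(m, 531)) = (-139620 + 378950)/(158642 + 1318/439) = 239330/(69645156/439) = 239330*(439/69645156) = 7504705/4974654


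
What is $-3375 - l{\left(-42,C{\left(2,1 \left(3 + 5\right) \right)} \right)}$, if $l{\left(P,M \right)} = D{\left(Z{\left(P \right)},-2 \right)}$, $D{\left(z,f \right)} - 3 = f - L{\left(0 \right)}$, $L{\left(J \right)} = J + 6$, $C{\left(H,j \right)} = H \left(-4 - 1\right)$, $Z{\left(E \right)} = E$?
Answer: $-3370$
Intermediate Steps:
$C{\left(H,j \right)} = - 5 H$ ($C{\left(H,j \right)} = H \left(-5\right) = - 5 H$)
$L{\left(J \right)} = 6 + J$
$D{\left(z,f \right)} = -3 + f$ ($D{\left(z,f \right)} = 3 + \left(f - \left(6 + 0\right)\right) = 3 + \left(f - 6\right) = 3 + \left(-6 + f\right) = -3 + f$)
$l{\left(P,M \right)} = -5$ ($l{\left(P,M \right)} = -3 - 2 = -5$)
$-3375 - l{\left(-42,C{\left(2,1 \left(3 + 5\right) \right)} \right)} = -3375 - -5 = -3375 + 5 = -3370$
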